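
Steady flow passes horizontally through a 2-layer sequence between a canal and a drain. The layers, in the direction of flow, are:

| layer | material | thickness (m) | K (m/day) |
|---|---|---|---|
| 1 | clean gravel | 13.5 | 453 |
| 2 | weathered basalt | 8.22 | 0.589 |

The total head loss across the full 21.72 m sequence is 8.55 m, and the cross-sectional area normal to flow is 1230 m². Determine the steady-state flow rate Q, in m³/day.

752

Flow is perpendicular to layering, so the layers act in series and the equivalent K is the thickness-weighted harmonic mean.
Total thickness L = 13.5 + 8.22 = 21.72 m.
Σ(b_i/K_i) = 13.5/453 + 8.22/0.589 = 13.99 d.
K_eq = L / Σ(b_i/K_i) = 21.72 / 13.99 = 1.553 m/day.
Q = K_eq · A · (Δh/L) = 1.553 × 1230 × (8.55/21.72) = 751.9 m³/day.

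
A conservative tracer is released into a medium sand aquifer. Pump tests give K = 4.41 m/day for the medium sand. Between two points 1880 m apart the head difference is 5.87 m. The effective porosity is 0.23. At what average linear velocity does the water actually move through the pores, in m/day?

0.0599

Hydraulic gradient i = Δh / L = 5.87 / 1880 = 0.003122.
Darcy flux q = K · i = 4.410 × 0.003122 = 0.01377 m/day.
Seepage velocity v = q / n_e = 0.01377 / 0.23 = 0.05987 m/day.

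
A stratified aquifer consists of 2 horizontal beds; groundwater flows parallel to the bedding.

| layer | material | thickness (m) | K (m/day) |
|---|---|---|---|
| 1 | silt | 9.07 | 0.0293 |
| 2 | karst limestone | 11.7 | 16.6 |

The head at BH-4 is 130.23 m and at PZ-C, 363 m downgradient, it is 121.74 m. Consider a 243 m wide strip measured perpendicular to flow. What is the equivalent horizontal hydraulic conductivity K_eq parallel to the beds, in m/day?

Flow is parallel to layering, so each bed carries its own Darcy discharge and the transmissivities add.
Σ(K_i·b_i) = 0.0293×9.07 + 16.6×11.7 = 194.5 m²/day.
Total thickness b = 20.77 m, so K_eq = Σ(K_i·b_i)/b = 9.364 m/day.

9.36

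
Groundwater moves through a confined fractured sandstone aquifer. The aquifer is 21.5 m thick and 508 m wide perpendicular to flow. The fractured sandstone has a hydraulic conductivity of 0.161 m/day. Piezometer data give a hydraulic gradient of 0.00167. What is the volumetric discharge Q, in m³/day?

Cross-sectional area A = 508 × 21.5 = 10922 m².
Hydraulic gradient i = 0.00167.
Darcy's law: Q = K · A · i = 0.1610 × 10922 × 0.001670 = 2.937 m³/day.

2.94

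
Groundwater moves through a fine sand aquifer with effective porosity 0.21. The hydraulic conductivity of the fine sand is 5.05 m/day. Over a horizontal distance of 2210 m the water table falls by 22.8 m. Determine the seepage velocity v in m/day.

Hydraulic gradient i = Δh / L = 22.8 / 2210 = 0.01032.
Darcy flux q = K · i = 5.050 × 0.01032 = 0.05210 m/day.
Seepage velocity v = q / n_e = 0.05210 / 0.21 = 0.2481 m/day.

0.248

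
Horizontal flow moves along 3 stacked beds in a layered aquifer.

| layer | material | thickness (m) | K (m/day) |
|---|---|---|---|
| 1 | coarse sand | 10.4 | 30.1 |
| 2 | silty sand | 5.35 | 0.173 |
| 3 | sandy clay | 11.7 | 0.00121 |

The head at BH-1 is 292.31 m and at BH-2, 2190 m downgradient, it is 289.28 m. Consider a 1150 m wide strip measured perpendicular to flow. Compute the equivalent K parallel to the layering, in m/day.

11.4

Flow is parallel to layering, so each bed carries its own Darcy discharge and the transmissivities add.
Σ(K_i·b_i) = 30.1×10.4 + 0.173×5.35 + 0.00121×11.7 = 314.0 m²/day.
Total thickness b = 27.45 m, so K_eq = Σ(K_i·b_i)/b = 11.44 m/day.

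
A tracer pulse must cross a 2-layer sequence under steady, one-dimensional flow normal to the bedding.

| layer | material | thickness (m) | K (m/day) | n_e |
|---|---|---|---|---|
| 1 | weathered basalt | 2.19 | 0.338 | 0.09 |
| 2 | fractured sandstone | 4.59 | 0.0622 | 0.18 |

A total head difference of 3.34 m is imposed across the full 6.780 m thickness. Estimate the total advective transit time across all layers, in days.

With flow normal to the layers, continuity requires the same specific discharge q through every layer.
Σ(b_i/K_i) = 2.19/0.338 + 4.59/0.0622 = 80.27 d.
q = Δh / Σ(b_i/K_i) = 3.34 / 80.27 = 0.04161 m/day.
In each layer the seepage velocity is v_i = q/n_i, so the layer transit time is t_i = b_i·n_i / q:
  layer 1 (weathered basalt): t_1 = 2.19 × 0.09 / 0.04161 = 4.737 d
  layer 2 (fractured sandstone): t_2 = 4.59 × 0.18 / 0.04161 = 19.86 d
Total t = Σ t_i = 24.59 days.

24.6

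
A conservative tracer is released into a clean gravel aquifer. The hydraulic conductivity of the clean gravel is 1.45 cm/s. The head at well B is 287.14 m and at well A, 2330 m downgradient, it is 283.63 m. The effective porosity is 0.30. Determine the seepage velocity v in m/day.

6.29

Convert K: 1.45 cm/s × 864 = 1253 m/day.
Hydraulic gradient i = (287.14 − 283.63) / 2330 = 3.51 / 2330 = 0.001506.
Darcy flux q = K · i = 1253 × 0.001506 = 1.887 m/day.
Seepage velocity v = q / n_e = 1.887 / 0.30 = 6.291 m/day.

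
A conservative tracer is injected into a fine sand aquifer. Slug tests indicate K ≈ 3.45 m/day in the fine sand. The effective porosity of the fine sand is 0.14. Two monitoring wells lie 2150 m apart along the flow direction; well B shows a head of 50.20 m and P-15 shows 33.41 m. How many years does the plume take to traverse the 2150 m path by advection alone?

30.6

Hydraulic gradient i = (50.20 − 33.41) / 2150 = 16.79 / 2150 = 0.007809.
Darcy flux q = K · i = 3.450 × 0.007809 = 0.02694 m/day.
Seepage velocity v = q / n_e = 0.02694 / 0.14 = 0.1924 m/day.
Travel time t = L / v = 2150 / 0.1924 = 11172 days = 30.59 years.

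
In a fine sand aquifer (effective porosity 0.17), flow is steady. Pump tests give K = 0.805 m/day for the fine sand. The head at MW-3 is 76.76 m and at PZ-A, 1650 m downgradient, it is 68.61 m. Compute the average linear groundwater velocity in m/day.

Hydraulic gradient i = (76.76 − 68.61) / 1650 = 8.15 / 1650 = 0.004939.
Darcy flux q = K · i = 0.8050 × 0.004939 = 0.003976 m/day.
Seepage velocity v = q / n_e = 0.003976 / 0.17 = 0.02339 m/day.

0.0234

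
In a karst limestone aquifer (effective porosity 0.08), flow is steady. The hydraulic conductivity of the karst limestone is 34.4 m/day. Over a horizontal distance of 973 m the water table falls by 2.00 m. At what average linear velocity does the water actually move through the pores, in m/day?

Hydraulic gradient i = Δh / L = 2.00 / 973 = 0.002055.
Darcy flux q = K · i = 34.40 × 0.002055 = 0.07071 m/day.
Seepage velocity v = q / n_e = 0.07071 / 0.08 = 0.8839 m/day.

0.884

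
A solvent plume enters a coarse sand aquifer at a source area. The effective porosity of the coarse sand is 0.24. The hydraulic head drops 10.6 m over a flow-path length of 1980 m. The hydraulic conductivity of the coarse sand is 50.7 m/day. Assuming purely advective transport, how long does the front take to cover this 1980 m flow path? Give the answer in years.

Hydraulic gradient i = Δh / L = 10.6 / 1980 = 0.005354.
Darcy flux q = K · i = 50.70 × 0.005354 = 0.2714 m/day.
Seepage velocity v = q / n_e = 0.2714 / 0.24 = 1.131 m/day.
Travel time t = L / v = 1980 / 1.131 = 1751 days = 4.793 years.

4.79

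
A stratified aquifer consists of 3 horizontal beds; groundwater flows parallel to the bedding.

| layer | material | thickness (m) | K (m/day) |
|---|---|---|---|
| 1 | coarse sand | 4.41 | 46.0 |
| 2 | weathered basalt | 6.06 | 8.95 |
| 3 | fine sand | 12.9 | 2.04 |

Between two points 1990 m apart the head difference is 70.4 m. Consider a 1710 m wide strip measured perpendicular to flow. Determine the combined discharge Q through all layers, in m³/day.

17100

Flow is parallel to layering, so each bed carries its own Darcy discharge and the transmissivities add.
Σ(K_i·b_i) = 46.0×4.41 + 8.95×6.06 + 2.04×12.9 = 283.4 m²/day.
Hydraulic gradient i = Δh / L = 70.4 / 1990 = 0.03538.
Q = Σ(K_i·b_i) · W · i = 283.4 × 1710 × 0.03538 = 17145 m³/day.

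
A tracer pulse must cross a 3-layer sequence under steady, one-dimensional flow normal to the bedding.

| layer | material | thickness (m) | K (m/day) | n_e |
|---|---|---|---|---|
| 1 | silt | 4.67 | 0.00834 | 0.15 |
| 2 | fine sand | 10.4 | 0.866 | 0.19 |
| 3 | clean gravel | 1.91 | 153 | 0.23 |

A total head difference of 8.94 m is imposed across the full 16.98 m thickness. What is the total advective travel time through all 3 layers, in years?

0.546

With flow normal to the layers, continuity requires the same specific discharge q through every layer.
Σ(b_i/K_i) = 4.67/0.00834 + 10.4/0.866 + 1.91/153 = 572.0 d.
q = Δh / Σ(b_i/K_i) = 8.94 / 572.0 = 0.01563 m/day.
In each layer the seepage velocity is v_i = q/n_i, so the layer transit time is t_i = b_i·n_i / q:
  layer 1 (silt): t_1 = 4.67 × 0.15 / 0.01563 = 44.82 d
  layer 2 (fine sand): t_2 = 10.4 × 0.19 / 0.01563 = 126.4 d
  layer 3 (clean gravel): t_3 = 1.91 × 0.23 / 0.01563 = 28.11 d
Total t = Σ t_i = 199.3 days = 0.5458 years.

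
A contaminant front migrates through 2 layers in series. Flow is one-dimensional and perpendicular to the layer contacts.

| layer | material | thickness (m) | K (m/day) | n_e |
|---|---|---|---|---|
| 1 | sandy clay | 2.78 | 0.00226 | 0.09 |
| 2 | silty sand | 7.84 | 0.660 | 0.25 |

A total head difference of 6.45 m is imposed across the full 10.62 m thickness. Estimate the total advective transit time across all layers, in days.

426

With flow normal to the layers, continuity requires the same specific discharge q through every layer.
Σ(b_i/K_i) = 2.78/0.00226 + 7.84/0.660 = 1242 d.
q = Δh / Σ(b_i/K_i) = 6.45 / 1242 = 0.005193 m/day.
In each layer the seepage velocity is v_i = q/n_i, so the layer transit time is t_i = b_i·n_i / q:
  layer 1 (sandy clay): t_1 = 2.78 × 0.09 / 0.005193 = 48.18 d
  layer 2 (silty sand): t_2 = 7.84 × 0.25 / 0.005193 = 377.4 d
Total t = Σ t_i = 425.6 days.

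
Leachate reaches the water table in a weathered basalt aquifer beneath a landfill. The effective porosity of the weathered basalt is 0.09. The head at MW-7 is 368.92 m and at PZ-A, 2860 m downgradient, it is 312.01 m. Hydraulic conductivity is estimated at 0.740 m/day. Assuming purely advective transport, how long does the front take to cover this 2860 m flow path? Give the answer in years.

Hydraulic gradient i = (368.92 − 312.01) / 2860 = 56.91 / 2860 = 0.01990.
Darcy flux q = K · i = 0.7400 × 0.01990 = 0.01472 m/day.
Seepage velocity v = q / n_e = 0.01472 / 0.09 = 0.1636 m/day.
Travel time t = L / v = 2860 / 0.1636 = 17481 days = 47.86 years.

47.9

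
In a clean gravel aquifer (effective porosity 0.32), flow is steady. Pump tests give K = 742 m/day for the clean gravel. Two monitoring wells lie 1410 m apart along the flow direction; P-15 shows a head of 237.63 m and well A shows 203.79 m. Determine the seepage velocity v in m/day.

Hydraulic gradient i = (237.63 − 203.79) / 1410 = 33.84 / 1410 = 0.02400.
Darcy flux q = K · i = 742.0 × 0.02400 = 17.81 m/day.
Seepage velocity v = q / n_e = 17.81 / 0.32 = 55.65 m/day.

55.7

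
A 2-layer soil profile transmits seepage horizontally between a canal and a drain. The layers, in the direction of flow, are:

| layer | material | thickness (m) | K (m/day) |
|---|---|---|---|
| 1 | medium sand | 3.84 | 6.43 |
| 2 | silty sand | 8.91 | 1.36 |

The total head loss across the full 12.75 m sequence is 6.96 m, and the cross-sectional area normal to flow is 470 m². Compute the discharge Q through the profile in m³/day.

Flow is perpendicular to layering, so the layers act in series and the equivalent K is the thickness-weighted harmonic mean.
Total thickness L = 3.84 + 8.91 = 12.75 m.
Σ(b_i/K_i) = 3.84/6.43 + 8.91/1.36 = 7.149 d.
K_eq = L / Σ(b_i/K_i) = 12.75 / 7.149 = 1.784 m/day.
Q = K_eq · A · (Δh/L) = 1.784 × 470 × (6.96/12.75) = 457.6 m³/day.

458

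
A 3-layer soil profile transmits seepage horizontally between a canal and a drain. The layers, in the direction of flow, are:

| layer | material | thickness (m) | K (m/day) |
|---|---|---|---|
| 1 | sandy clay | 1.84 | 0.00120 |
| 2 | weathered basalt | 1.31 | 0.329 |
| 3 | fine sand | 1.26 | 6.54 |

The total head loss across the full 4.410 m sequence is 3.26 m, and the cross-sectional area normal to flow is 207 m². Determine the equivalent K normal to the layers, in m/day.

Flow is perpendicular to layering, so the layers act in series and the equivalent K is the thickness-weighted harmonic mean.
Total thickness L = 1.84 + 1.31 + 1.26 = 4.410 m.
Σ(b_i/K_i) = 1.84/0.00120 + 1.31/0.329 + 1.26/6.54 = 1538 d.
K_eq = L / Σ(b_i/K_i) = 4.410 / 1538 = 0.002868 m/day.

0.00287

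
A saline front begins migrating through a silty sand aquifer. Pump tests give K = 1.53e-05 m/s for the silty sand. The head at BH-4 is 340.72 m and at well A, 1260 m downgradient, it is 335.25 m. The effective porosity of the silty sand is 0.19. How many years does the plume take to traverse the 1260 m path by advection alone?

114

Convert K: 1.53e-05 m/s × 86400 = 1.322 m/day.
Hydraulic gradient i = (340.72 − 335.25) / 1260 = 5.47 / 1260 = 0.004341.
Darcy flux q = K · i = 1.322 × 0.004341 = 0.005739 m/day.
Seepage velocity v = q / n_e = 0.005739 / 0.19 = 0.03020 m/day.
Travel time t = L / v = 1260 / 0.03020 = 41716 days = 114.2 years.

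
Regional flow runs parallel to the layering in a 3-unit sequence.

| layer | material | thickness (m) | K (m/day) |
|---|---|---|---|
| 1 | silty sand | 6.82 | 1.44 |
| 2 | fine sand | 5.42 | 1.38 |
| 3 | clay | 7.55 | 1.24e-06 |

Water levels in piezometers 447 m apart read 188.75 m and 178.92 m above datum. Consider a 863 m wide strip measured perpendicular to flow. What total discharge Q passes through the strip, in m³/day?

Flow is parallel to layering, so each bed carries its own Darcy discharge and the transmissivities add.
Σ(K_i·b_i) = 1.44×6.82 + 1.38×5.42 + 1.24e-06×7.55 = 17.30 m²/day.
Hydraulic gradient i = (188.75 − 178.92) / 447 = 9.83 / 447 = 0.02199.
Q = Σ(K_i·b_i) · W · i = 17.30 × 863 × 0.02199 = 328.3 m³/day.

328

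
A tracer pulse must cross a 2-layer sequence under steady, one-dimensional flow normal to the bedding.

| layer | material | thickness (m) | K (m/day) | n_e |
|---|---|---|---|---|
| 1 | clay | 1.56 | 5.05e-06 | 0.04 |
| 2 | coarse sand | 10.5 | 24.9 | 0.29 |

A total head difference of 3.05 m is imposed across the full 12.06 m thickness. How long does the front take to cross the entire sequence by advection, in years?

With flow normal to the layers, continuity requires the same specific discharge q through every layer.
Σ(b_i/K_i) = 1.56/5.05e-06 + 10.5/24.9 = 3.089e+05 d.
q = Δh / Σ(b_i/K_i) = 3.05 / 3.089e+05 = 9.873e-06 m/day.
In each layer the seepage velocity is v_i = q/n_i, so the layer transit time is t_i = b_i·n_i / q:
  layer 1 (clay): t_1 = 1.56 × 0.04 / 9.873e-06 = 6320 d
  layer 2 (coarse sand): t_2 = 10.5 × 0.29 / 9.873e-06 = 3.084e+05 d
Total t = Σ t_i = 3.147e+05 days = 861.7 years.

862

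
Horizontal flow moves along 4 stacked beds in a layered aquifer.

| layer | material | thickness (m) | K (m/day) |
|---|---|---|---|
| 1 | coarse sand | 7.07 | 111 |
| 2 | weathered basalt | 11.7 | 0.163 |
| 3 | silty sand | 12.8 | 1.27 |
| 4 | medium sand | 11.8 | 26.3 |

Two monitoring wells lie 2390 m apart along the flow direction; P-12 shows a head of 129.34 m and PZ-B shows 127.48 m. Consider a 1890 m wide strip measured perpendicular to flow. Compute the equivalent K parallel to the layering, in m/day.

Flow is parallel to layering, so each bed carries its own Darcy discharge and the transmissivities add.
Σ(K_i·b_i) = 111×7.07 + 0.163×11.7 + 1.27×12.8 + 26.3×11.8 = 1113 m²/day.
Total thickness b = 43.37 m, so K_eq = Σ(K_i·b_i)/b = 25.67 m/day.

25.7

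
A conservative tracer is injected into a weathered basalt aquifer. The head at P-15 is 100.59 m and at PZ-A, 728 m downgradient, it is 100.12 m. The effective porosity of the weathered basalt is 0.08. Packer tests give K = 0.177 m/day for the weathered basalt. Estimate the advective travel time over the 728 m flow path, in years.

Hydraulic gradient i = (100.59 − 100.12) / 728 = 0.47 / 728 = 0.0006456.
Darcy flux q = K · i = 0.1770 × 0.0006456 = 0.0001143 m/day.
Seepage velocity v = q / n_e = 0.0001143 / 0.08 = 0.001428 m/day.
Travel time t = L / v = 728 / 0.001428 = 5.097e+05 days = 1395 years.

1400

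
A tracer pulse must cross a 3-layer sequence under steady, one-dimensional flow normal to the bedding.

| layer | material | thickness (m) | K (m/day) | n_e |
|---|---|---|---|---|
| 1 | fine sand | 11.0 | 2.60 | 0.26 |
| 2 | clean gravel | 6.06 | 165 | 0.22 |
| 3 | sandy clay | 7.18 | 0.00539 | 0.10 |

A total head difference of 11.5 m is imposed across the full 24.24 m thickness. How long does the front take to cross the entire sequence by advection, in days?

571

With flow normal to the layers, continuity requires the same specific discharge q through every layer.
Σ(b_i/K_i) = 11.0/2.60 + 6.06/165 + 7.18/0.00539 = 1336 d.
q = Δh / Σ(b_i/K_i) = 11.5 / 1336 = 0.008605 m/day.
In each layer the seepage velocity is v_i = q/n_i, so the layer transit time is t_i = b_i·n_i / q:
  layer 1 (fine sand): t_1 = 11.0 × 0.26 / 0.008605 = 332.3 d
  layer 2 (clean gravel): t_2 = 6.06 × 0.22 / 0.008605 = 154.9 d
  layer 3 (sandy clay): t_3 = 7.18 × 0.10 / 0.008605 = 83.44 d
Total t = Σ t_i = 570.7 days.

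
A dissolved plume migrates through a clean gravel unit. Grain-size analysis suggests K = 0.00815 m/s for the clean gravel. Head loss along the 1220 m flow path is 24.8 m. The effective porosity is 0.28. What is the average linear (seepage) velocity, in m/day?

Convert K: 0.00815 m/s × 86400 = 704.2 m/day.
Hydraulic gradient i = Δh / L = 24.8 / 1220 = 0.02033.
Darcy flux q = K · i = 704.2 × 0.02033 = 14.31 m/day.
Seepage velocity v = q / n_e = 14.31 / 0.28 = 51.12 m/day.

51.1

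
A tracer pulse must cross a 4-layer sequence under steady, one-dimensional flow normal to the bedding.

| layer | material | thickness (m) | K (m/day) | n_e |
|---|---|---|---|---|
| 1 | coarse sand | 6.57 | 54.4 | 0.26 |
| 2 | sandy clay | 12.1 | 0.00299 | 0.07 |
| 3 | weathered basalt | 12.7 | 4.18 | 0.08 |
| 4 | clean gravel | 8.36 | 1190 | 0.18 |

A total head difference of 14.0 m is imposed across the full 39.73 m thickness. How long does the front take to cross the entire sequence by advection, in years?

4.02

With flow normal to the layers, continuity requires the same specific discharge q through every layer.
Σ(b_i/K_i) = 6.57/54.4 + 12.1/0.00299 + 12.7/4.18 + 8.36/1190 = 4050 d.
q = Δh / Σ(b_i/K_i) = 14.0 / 4050 = 0.003457 m/day.
In each layer the seepage velocity is v_i = q/n_i, so the layer transit time is t_i = b_i·n_i / q:
  layer 1 (coarse sand): t_1 = 6.57 × 0.26 / 0.003457 = 494.2 d
  layer 2 (sandy clay): t_2 = 12.1 × 0.07 / 0.003457 = 245.0 d
  layer 3 (weathered basalt): t_3 = 12.7 × 0.08 / 0.003457 = 293.9 d
  layer 4 (clean gravel): t_4 = 8.36 × 0.18 / 0.003457 = 435.3 d
Total t = Σ t_i = 1468 days = 4.020 years.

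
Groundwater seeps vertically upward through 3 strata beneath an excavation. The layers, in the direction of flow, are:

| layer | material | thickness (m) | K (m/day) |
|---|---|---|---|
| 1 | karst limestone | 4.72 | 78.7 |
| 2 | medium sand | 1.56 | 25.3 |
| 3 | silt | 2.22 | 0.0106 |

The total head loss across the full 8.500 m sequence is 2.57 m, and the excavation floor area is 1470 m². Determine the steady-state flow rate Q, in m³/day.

18.0

Flow is perpendicular to layering, so the layers act in series and the equivalent K is the thickness-weighted harmonic mean.
Total thickness L = 4.72 + 1.56 + 2.22 = 8.500 m.
Σ(b_i/K_i) = 4.72/78.7 + 1.56/25.3 + 2.22/0.0106 = 209.6 d.
K_eq = L / Σ(b_i/K_i) = 8.500 / 209.6 = 0.04056 m/day.
Q = K_eq · A · (Δh/L) = 0.04056 × 1470 × (2.57/8.500) = 18.03 m³/day.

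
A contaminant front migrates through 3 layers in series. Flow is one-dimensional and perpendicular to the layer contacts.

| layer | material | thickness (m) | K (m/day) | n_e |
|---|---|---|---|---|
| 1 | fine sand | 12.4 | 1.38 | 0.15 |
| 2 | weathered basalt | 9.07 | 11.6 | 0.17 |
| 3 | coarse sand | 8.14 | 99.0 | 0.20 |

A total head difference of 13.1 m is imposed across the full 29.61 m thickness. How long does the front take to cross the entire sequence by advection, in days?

With flow normal to the layers, continuity requires the same specific discharge q through every layer.
Σ(b_i/K_i) = 12.4/1.38 + 9.07/11.6 + 8.14/99.0 = 9.850 d.
q = Δh / Σ(b_i/K_i) = 13.1 / 9.850 = 1.330 m/day.
In each layer the seepage velocity is v_i = q/n_i, so the layer transit time is t_i = b_i·n_i / q:
  layer 1 (fine sand): t_1 = 12.4 × 0.15 / 1.330 = 1.398 d
  layer 2 (weathered basalt): t_2 = 9.07 × 0.17 / 1.330 = 1.159 d
  layer 3 (coarse sand): t_3 = 8.14 × 0.20 / 1.330 = 1.224 d
Total t = Σ t_i = 3.782 days.

3.78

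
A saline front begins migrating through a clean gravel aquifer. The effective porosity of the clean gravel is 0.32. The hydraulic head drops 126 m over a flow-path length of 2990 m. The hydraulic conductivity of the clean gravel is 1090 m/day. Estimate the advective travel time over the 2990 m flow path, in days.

Hydraulic gradient i = Δh / L = 126 / 2990 = 0.04214.
Darcy flux q = K · i = 1090 × 0.04214 = 45.93 m/day.
Seepage velocity v = q / n_e = 45.93 / 0.32 = 143.5 m/day.
Travel time t = L / v = 2990 / 143.5 = 20.83 days.

20.8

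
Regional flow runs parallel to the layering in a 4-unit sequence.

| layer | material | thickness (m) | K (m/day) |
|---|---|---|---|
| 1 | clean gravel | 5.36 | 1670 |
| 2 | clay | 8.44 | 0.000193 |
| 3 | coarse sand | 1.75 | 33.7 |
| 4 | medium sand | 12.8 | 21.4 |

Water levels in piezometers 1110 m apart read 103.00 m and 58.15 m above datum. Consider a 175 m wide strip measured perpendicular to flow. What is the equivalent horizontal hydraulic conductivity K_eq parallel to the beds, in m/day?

327

Flow is parallel to layering, so each bed carries its own Darcy discharge and the transmissivities add.
Σ(K_i·b_i) = 1670×5.36 + 0.000193×8.44 + 33.7×1.75 + 21.4×12.8 = 9284 m²/day.
Total thickness b = 28.35 m, so K_eq = Σ(K_i·b_i)/b = 327.5 m/day.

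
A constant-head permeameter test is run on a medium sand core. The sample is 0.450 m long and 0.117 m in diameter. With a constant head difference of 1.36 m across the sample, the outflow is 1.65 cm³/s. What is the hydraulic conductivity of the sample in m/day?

Cross-sectional area A = π·(d/2)² = π × (0.117/2)² = 0.01075 m².
Convert discharge: 1.65 cm³/s = 1.650e-06 m³/s.
Darcy's law rearranged: K = Q·L / (A·Δh) = 1.650e-06 × 0.450 / (0.01075 × 1.36) = 5.078e-05 m/s = 4.387 m/day.

4.39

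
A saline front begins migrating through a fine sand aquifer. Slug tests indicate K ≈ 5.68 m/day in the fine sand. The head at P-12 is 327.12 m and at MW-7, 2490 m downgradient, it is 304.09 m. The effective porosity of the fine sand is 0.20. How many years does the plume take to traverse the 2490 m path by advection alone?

Hydraulic gradient i = (327.12 − 304.09) / 2490 = 23.03 / 2490 = 0.009249.
Darcy flux q = K · i = 5.680 × 0.009249 = 0.05253 m/day.
Seepage velocity v = q / n_e = 0.05253 / 0.20 = 0.2627 m/day.
Travel time t = L / v = 2490 / 0.2627 = 9480 days = 25.95 years.

26.0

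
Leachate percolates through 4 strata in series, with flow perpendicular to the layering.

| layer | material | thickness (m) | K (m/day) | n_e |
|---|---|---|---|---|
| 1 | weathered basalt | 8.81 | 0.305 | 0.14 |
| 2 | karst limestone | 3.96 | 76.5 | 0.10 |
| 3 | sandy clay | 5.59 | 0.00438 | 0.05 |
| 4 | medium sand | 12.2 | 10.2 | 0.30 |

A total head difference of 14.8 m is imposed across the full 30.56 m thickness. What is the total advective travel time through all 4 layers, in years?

With flow normal to the layers, continuity requires the same specific discharge q through every layer.
Σ(b_i/K_i) = 8.81/0.305 + 3.96/76.5 + 5.59/0.00438 + 12.2/10.2 = 1306 d.
q = Δh / Σ(b_i/K_i) = 14.8 / 1306 = 0.01133 m/day.
In each layer the seepage velocity is v_i = q/n_i, so the layer transit time is t_i = b_i·n_i / q:
  layer 1 (weathered basalt): t_1 = 8.81 × 0.14 / 0.01133 = 108.9 d
  layer 2 (karst limestone): t_2 = 3.96 × 0.10 / 0.01133 = 34.95 d
  layer 3 (sandy clay): t_3 = 5.59 × 0.05 / 0.01133 = 24.67 d
  layer 4 (medium sand): t_4 = 12.2 × 0.30 / 0.01133 = 323.1 d
Total t = Σ t_i = 491.6 days = 1.346 years.

1.35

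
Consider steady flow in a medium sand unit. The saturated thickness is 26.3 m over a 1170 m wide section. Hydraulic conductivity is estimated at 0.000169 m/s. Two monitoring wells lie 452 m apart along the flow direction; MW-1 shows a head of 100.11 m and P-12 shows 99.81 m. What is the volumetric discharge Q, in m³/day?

298

Convert K: 0.000169 m/s × 86400 = 14.60 m/day.
Cross-sectional area A = 1170 × 26.3 = 30771 m².
Hydraulic gradient i = (100.11 − 99.81) / 452 = 0.3 / 452 = 0.0006637.
Darcy's law: Q = K · A · i = 14.60 × 30771 × 0.0006637 = 298.2 m³/day.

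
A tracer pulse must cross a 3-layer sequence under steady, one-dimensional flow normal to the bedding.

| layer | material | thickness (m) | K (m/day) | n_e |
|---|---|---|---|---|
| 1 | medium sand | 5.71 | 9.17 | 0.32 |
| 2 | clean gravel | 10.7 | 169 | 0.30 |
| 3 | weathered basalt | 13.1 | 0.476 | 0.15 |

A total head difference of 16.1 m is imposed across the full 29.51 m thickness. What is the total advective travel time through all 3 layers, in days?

12.3

With flow normal to the layers, continuity requires the same specific discharge q through every layer.
Σ(b_i/K_i) = 5.71/9.17 + 10.7/169 + 13.1/0.476 = 28.21 d.
q = Δh / Σ(b_i/K_i) = 16.1 / 28.21 = 0.5708 m/day.
In each layer the seepage velocity is v_i = q/n_i, so the layer transit time is t_i = b_i·n_i / q:
  layer 1 (medium sand): t_1 = 5.71 × 0.32 / 0.5708 = 3.201 d
  layer 2 (clean gravel): t_2 = 10.7 × 0.30 / 0.5708 = 5.624 d
  layer 3 (weathered basalt): t_3 = 13.1 × 0.15 / 0.5708 = 3.443 d
Total t = Σ t_i = 12.27 days.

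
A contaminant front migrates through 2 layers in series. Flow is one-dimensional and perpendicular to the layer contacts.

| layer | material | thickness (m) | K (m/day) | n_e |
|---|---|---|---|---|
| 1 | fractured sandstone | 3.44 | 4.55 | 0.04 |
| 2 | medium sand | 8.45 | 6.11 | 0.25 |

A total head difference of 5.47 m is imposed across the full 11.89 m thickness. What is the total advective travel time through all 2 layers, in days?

0.880

With flow normal to the layers, continuity requires the same specific discharge q through every layer.
Σ(b_i/K_i) = 3.44/4.55 + 8.45/6.11 = 2.139 d.
q = Δh / Σ(b_i/K_i) = 5.47 / 2.139 = 2.557 m/day.
In each layer the seepage velocity is v_i = q/n_i, so the layer transit time is t_i = b_i·n_i / q:
  layer 1 (fractured sandstone): t_1 = 3.44 × 0.04 / 2.557 = 0.05381 d
  layer 2 (medium sand): t_2 = 8.45 × 0.25 / 2.557 = 0.8261 d
Total t = Σ t_i = 0.8799 days.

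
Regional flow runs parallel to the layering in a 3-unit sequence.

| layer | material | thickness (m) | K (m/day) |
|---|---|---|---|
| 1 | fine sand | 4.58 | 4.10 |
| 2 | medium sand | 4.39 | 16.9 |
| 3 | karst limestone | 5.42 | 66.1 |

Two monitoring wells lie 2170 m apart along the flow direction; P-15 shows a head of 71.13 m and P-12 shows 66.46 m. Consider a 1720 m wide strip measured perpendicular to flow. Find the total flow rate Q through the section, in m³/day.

Flow is parallel to layering, so each bed carries its own Darcy discharge and the transmissivities add.
Σ(K_i·b_i) = 4.10×4.58 + 16.9×4.39 + 66.1×5.42 = 451.2 m²/day.
Hydraulic gradient i = (71.13 − 66.46) / 2170 = 4.67 / 2170 = 0.002152.
Q = Σ(K_i·b_i) · W · i = 451.2 × 1720 × 0.002152 = 1670 m³/day.

1670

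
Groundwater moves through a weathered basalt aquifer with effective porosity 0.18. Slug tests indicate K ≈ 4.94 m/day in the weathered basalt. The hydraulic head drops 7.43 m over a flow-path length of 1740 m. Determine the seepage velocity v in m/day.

0.117

Hydraulic gradient i = Δh / L = 7.43 / 1740 = 0.004270.
Darcy flux q = K · i = 4.940 × 0.004270 = 0.02109 m/day.
Seepage velocity v = q / n_e = 0.02109 / 0.18 = 0.1172 m/day.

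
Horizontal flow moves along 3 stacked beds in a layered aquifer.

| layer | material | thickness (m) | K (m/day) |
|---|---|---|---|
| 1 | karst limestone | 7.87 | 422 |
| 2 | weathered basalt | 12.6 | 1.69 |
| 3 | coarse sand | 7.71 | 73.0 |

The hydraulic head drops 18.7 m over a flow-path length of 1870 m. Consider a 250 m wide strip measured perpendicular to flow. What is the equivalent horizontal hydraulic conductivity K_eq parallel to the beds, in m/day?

139

Flow is parallel to layering, so each bed carries its own Darcy discharge and the transmissivities add.
Σ(K_i·b_i) = 422×7.87 + 1.69×12.6 + 73.0×7.71 = 3905 m²/day.
Total thickness b = 28.18 m, so K_eq = Σ(K_i·b_i)/b = 138.6 m/day.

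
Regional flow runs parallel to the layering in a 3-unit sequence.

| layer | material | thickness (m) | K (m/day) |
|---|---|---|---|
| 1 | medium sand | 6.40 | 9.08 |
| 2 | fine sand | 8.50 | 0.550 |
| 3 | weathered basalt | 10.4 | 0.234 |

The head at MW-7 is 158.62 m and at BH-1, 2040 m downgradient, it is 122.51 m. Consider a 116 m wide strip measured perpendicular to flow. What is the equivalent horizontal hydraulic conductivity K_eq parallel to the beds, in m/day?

Flow is parallel to layering, so each bed carries its own Darcy discharge and the transmissivities add.
Σ(K_i·b_i) = 9.08×6.40 + 0.550×8.50 + 0.234×10.4 = 65.22 m²/day.
Total thickness b = 25.30 m, so K_eq = Σ(K_i·b_i)/b = 2.578 m/day.

2.58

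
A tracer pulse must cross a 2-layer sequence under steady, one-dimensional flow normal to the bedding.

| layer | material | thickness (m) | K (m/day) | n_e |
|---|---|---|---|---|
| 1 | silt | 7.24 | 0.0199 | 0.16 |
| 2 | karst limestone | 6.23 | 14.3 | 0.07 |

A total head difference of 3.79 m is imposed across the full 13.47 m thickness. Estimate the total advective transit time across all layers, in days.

With flow normal to the layers, continuity requires the same specific discharge q through every layer.
Σ(b_i/K_i) = 7.24/0.0199 + 6.23/14.3 = 364.3 d.
q = Δh / Σ(b_i/K_i) = 3.79 / 364.3 = 0.01040 m/day.
In each layer the seepage velocity is v_i = q/n_i, so the layer transit time is t_i = b_i·n_i / q:
  layer 1 (silt): t_1 = 7.24 × 0.16 / 0.01040 = 111.3 d
  layer 2 (karst limestone): t_2 = 6.23 × 0.07 / 0.01040 = 41.91 d
Total t = Σ t_i = 153.2 days.

153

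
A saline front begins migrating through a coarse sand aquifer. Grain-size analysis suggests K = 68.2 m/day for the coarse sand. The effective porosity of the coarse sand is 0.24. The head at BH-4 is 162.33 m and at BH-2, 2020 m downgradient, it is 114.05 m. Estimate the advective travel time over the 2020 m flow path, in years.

Hydraulic gradient i = (162.33 − 114.05) / 2020 = 48.28 / 2020 = 0.02390.
Darcy flux q = K · i = 68.20 × 0.02390 = 1.630 m/day.
Seepage velocity v = q / n_e = 1.630 / 0.24 = 6.792 m/day.
Travel time t = L / v = 2020 / 6.792 = 297.4 days = 0.8143 years.

0.814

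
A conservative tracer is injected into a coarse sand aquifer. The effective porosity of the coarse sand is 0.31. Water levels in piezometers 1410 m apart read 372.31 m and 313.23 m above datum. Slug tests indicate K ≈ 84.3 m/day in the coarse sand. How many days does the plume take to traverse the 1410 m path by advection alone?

Hydraulic gradient i = (372.31 − 313.23) / 1410 = 59.08 / 1410 = 0.04190.
Darcy flux q = K · i = 84.30 × 0.04190 = 3.532 m/day.
Seepage velocity v = q / n_e = 3.532 / 0.31 = 11.39 m/day.
Travel time t = L / v = 1410 / 11.39 = 123.7 days.

124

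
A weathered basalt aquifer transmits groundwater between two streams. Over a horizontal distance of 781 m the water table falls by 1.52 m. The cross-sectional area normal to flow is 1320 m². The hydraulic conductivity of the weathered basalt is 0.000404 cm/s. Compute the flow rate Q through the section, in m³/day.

Convert K: 0.000404 cm/s × 864 = 0.3491 m/day.
Hydraulic gradient i = Δh / L = 1.52 / 781 = 0.001946.
Darcy's law: Q = K · A · i = 0.3491 × 1320 × 0.001946 = 0.8967 m³/day.

0.897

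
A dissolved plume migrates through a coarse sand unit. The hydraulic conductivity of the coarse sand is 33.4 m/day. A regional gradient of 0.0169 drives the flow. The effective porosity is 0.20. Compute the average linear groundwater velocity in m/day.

2.82

Hydraulic gradient i = 0.0169.
Darcy flux q = K · i = 33.40 × 0.01690 = 0.5645 m/day.
Seepage velocity v = q / n_e = 0.5645 / 0.20 = 2.822 m/day.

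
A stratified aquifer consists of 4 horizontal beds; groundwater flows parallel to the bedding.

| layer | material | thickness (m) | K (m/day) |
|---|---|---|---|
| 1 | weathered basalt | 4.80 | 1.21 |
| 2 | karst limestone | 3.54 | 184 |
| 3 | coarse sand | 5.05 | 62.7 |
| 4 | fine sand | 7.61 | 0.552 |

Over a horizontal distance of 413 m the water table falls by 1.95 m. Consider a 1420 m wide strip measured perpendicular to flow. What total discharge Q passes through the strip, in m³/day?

Flow is parallel to layering, so each bed carries its own Darcy discharge and the transmissivities add.
Σ(K_i·b_i) = 1.21×4.80 + 184×3.54 + 62.7×5.05 + 0.552×7.61 = 978.0 m²/day.
Hydraulic gradient i = Δh / L = 1.95 / 413 = 0.004722.
Q = Σ(K_i·b_i) · W · i = 978.0 × 1420 × 0.004722 = 6557 m³/day.

6560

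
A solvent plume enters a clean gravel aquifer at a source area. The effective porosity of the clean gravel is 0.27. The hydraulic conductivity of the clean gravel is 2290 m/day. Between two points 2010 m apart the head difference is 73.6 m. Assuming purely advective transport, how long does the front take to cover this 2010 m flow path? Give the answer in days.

6.47

Hydraulic gradient i = Δh / L = 73.6 / 2010 = 0.03662.
Darcy flux q = K · i = 2290 × 0.03662 = 83.85 m/day.
Seepage velocity v = q / n_e = 83.85 / 0.27 = 310.6 m/day.
Travel time t = L / v = 2010 / 310.6 = 6.472 days.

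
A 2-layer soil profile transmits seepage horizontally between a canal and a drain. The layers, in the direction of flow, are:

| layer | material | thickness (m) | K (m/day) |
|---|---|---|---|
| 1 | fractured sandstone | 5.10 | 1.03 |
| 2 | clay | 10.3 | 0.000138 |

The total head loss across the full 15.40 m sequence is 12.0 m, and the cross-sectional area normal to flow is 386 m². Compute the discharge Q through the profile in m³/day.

Flow is perpendicular to layering, so the layers act in series and the equivalent K is the thickness-weighted harmonic mean.
Total thickness L = 5.10 + 10.3 = 15.40 m.
Σ(b_i/K_i) = 5.10/1.03 + 10.3/0.000138 = 74643 d.
K_eq = L / Σ(b_i/K_i) = 15.40 / 74643 = 0.0002063 m/day.
Q = K_eq · A · (Δh/L) = 0.0002063 × 386 × (12.0/15.40) = 0.06206 m³/day.

0.0621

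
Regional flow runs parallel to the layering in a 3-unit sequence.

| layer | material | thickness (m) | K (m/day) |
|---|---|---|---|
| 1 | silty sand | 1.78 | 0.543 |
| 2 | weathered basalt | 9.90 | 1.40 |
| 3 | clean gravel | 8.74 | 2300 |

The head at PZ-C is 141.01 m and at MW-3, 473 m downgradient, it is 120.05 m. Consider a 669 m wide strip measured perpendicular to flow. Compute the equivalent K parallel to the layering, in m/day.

985

Flow is parallel to layering, so each bed carries its own Darcy discharge and the transmissivities add.
Σ(K_i·b_i) = 0.543×1.78 + 1.40×9.90 + 2300×8.74 = 20117 m²/day.
Total thickness b = 20.42 m, so K_eq = Σ(K_i·b_i)/b = 985.2 m/day.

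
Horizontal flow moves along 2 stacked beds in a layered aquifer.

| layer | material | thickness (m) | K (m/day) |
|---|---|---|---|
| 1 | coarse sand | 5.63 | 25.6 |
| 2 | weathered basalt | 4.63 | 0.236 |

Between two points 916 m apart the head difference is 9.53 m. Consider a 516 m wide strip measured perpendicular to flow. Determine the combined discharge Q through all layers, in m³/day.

Flow is parallel to layering, so each bed carries its own Darcy discharge and the transmissivities add.
Σ(K_i·b_i) = 25.6×5.63 + 0.236×4.63 = 145.2 m²/day.
Hydraulic gradient i = Δh / L = 9.53 / 916 = 0.01040.
Q = Σ(K_i·b_i) · W · i = 145.2 × 516 × 0.01040 = 779.6 m³/day.

780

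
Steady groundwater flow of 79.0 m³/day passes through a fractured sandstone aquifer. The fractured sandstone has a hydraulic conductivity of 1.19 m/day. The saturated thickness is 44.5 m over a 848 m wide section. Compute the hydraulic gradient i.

0.00176

Cross-sectional area A = 848 × 44.5 = 37736 m².
From Q = K·A·i, i = Q / (K·A) = 79.0 / (1.190 × 37736) = 0.001759.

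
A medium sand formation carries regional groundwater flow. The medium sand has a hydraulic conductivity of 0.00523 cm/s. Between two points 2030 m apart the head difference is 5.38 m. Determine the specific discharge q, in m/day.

0.0120

Convert K: 0.00523 cm/s × 864 = 4.519 m/day.
Hydraulic gradient i = Δh / L = 5.38 / 2030 = 0.002650.
Specific discharge q = K · i = 4.519 × 0.002650 = 0.01198 m/day.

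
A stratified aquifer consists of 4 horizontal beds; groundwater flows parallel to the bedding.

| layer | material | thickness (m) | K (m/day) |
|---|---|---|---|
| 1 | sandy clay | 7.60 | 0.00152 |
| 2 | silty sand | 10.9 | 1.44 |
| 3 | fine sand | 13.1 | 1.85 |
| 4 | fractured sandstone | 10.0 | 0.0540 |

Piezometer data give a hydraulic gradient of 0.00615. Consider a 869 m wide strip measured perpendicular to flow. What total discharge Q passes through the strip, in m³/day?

Flow is parallel to layering, so each bed carries its own Darcy discharge and the transmissivities add.
Σ(K_i·b_i) = 0.00152×7.60 + 1.44×10.9 + 1.85×13.1 + 0.0540×10.0 = 40.48 m²/day.
Hydraulic gradient i = 0.00615.
Q = Σ(K_i·b_i) · W · i = 40.48 × 869 × 0.006150 = 216.4 m³/day.

216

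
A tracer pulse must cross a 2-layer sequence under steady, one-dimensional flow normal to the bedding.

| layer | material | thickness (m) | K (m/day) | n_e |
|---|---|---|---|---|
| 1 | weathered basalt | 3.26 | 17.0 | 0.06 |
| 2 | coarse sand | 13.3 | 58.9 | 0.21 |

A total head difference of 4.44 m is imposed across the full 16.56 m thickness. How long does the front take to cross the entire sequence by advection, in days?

0.281

With flow normal to the layers, continuity requires the same specific discharge q through every layer.
Σ(b_i/K_i) = 3.26/17.0 + 13.3/58.9 = 0.4176 d.
q = Δh / Σ(b_i/K_i) = 4.44 / 0.4176 = 10.63 m/day.
In each layer the seepage velocity is v_i = q/n_i, so the layer transit time is t_i = b_i·n_i / q:
  layer 1 (weathered basalt): t_1 = 3.26 × 0.06 / 10.63 = 0.01840 d
  layer 2 (coarse sand): t_2 = 13.3 × 0.21 / 10.63 = 0.2627 d
Total t = Σ t_i = 0.2811 days.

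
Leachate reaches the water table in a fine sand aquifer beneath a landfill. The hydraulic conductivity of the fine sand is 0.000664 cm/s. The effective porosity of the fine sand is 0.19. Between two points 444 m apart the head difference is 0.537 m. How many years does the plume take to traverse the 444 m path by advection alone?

Convert K: 0.000664 cm/s × 864 = 0.5737 m/day.
Hydraulic gradient i = Δh / L = 0.537 / 444 = 0.001209.
Darcy flux q = K · i = 0.5737 × 0.001209 = 0.0006939 m/day.
Seepage velocity v = q / n_e = 0.0006939 / 0.19 = 0.003652 m/day.
Travel time t = L / v = 444 / 0.003652 = 1.216e+05 days = 332.9 years.

333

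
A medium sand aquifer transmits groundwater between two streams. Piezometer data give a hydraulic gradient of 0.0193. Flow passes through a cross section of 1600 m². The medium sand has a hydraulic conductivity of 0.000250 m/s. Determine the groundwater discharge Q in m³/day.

Convert K: 0.000250 m/s × 86400 = 21.60 m/day.
Hydraulic gradient i = 0.0193.
Darcy's law: Q = K · A · i = 21.60 × 1600 × 0.01930 = 667.0 m³/day.

667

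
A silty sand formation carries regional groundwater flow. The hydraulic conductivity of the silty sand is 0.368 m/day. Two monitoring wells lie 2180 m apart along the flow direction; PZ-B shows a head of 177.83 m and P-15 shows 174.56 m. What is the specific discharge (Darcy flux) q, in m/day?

0.000552

Hydraulic gradient i = (177.83 − 174.56) / 2180 = 3.27 / 2180 = 0.001500.
Specific discharge q = K · i = 0.3680 × 0.001500 = 0.0005520 m/day.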